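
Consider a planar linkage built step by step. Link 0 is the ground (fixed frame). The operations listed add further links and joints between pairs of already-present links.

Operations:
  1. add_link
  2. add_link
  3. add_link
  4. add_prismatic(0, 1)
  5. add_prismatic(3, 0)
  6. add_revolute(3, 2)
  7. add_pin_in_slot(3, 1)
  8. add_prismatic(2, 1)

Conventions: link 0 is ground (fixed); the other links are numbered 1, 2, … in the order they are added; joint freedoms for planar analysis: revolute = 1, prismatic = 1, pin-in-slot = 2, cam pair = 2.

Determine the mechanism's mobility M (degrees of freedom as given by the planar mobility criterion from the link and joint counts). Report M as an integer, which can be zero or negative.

L=1 J1=0 J2=0
add link → L=2 J1=0 J2=0
add link → L=3 J1=0 J2=0
add link → L=4 J1=0 J2=0
P@0,1 dof=1 J1 → L=4 J1=1 J2=0
P@3,0 dof=1 J1 → L=4 J1=2 J2=0
R@3,2 dof=1 J1 → L=4 J1=3 J2=0
PS@3,1 dof=2 J2 → L=4 J1=3 J2=1
P@2,1 dof=1 J1 → L=4 J1=4 J2=1
M=3(L−1)−2J1−J2=3·3−2·4−1=0

M = 0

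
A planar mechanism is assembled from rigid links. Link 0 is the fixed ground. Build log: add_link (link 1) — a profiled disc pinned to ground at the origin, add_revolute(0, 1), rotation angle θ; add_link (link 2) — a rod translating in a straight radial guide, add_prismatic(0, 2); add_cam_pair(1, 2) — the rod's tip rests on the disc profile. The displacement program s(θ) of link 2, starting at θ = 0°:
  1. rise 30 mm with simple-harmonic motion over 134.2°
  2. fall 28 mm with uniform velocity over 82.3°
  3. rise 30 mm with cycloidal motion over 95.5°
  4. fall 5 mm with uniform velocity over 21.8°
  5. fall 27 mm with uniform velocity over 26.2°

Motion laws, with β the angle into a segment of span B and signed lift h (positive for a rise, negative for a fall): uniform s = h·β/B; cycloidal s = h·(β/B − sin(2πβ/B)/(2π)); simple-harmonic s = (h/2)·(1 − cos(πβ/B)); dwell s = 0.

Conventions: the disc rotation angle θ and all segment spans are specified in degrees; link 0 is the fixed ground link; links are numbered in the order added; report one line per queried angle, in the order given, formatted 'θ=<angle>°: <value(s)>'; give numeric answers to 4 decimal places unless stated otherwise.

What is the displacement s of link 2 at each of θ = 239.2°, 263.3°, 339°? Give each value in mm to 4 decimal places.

seg 1 [0°–134.2°] simple-harmonic, h=30: full span → s += 30 → s = 30.0000
seg 2 [134.2°–216.5°] uniform, h=-28: full span → s += -28 → s = 2.0000
seg 3 [216.5°–312°] cycloidal, h=30: θ=239.2° here. β=22.7, B=95.5. 30·(0.2377 − sin(2π·0.2377)/(2π)) = 2.3705 → s = 4.3705
seg 3 [216.5°–312°] cycloidal, h=30: θ=263.3° here. β=46.8, B=95.5. 30·(0.4901 − sin(2π·0.4901)/(2π)) = 14.4033 → s = 16.4033
seg 3 [216.5°–312°] cycloidal, h=30: full span → s += 30 → s = 32.0000
seg 4 [312°–333.8°] uniform, h=-5: full span → s += -5 → s = 27.0000
seg 5 [333.8°–360°] uniform, h=-27: θ=339° here. β=5.2, B=26.2. -27·5.2/26.2 = -5.3588 → s = 21.6412

θ=239.2°: 4.3705
θ=263.3°: 16.4033
θ=339°: 21.6412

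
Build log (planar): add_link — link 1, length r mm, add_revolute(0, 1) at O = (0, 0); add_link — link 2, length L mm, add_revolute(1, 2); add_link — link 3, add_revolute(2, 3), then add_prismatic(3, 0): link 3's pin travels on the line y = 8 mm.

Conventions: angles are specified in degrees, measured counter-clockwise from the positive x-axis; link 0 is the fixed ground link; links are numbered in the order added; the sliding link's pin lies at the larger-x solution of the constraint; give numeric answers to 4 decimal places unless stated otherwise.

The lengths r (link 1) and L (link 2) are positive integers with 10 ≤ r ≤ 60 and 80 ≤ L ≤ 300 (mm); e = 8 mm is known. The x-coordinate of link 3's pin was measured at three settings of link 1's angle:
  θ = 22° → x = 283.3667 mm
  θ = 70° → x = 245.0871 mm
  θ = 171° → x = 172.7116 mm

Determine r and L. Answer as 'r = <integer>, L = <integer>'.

constraint per measurement: (x − r cos θ)² + (r sin θ − e)² = L²
subtracting the θ₁ and θ₂ equations cancels the r² and L² terms:
r = (x₁² − x₂²) / (2[(x₁cos θ₁ + e sin θ₁) − (x₂cos θ₂ + e sin θ₂)]) = 58.0001 → r = 58
L² = (x₁ − r cos θ₁)² + (r sin θ₁ − e)² = 52900.0204 → L = 230.0000 → L = 230
check at θ₃=171°: x = 172.7116 (printed 172.7116) ✓

r = 58, L = 230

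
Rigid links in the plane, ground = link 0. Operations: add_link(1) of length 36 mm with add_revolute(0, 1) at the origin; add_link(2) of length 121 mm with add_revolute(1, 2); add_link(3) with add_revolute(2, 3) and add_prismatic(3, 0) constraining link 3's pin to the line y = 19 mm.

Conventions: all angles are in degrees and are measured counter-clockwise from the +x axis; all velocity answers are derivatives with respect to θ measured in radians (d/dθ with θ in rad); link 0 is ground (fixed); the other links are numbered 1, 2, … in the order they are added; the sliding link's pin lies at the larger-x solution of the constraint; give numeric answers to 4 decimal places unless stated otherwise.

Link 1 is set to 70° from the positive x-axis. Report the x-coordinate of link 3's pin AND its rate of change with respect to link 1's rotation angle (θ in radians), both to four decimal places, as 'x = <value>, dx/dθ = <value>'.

geometry: r = 36 mm, L = 121 mm, e = 19 mm
crank pin P = (r cos θ, r sin θ) = (12.312725, 33.828934)
h = r sin θ − e = 33.828934 − 19 = 14.828934
x = r cos θ + √(L² − h²) = 12.312725 + 120.087896 = 132.400621
dx/dθ = −r sin θ − h·r cos θ/√(L² − h²) (θ in radians; h = 14.828934) = -35.349359

x = 132.4006, dx/dθ = -35.3494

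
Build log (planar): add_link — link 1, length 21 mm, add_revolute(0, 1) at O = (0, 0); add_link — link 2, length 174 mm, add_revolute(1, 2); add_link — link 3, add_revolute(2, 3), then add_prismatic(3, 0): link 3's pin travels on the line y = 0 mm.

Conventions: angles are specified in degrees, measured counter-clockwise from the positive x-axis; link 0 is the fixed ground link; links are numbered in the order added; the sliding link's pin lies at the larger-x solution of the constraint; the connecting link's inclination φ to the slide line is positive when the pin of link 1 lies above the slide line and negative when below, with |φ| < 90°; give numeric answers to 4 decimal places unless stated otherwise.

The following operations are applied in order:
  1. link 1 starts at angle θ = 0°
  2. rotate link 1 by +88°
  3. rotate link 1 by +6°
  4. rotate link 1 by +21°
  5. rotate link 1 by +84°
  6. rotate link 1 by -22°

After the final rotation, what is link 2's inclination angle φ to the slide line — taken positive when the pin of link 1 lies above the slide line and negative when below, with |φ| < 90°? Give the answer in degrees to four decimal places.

geometry: r = 21 mm, L = 174 mm, e = 0 mm; θ starts at 0°
rotate link 1 by +88°: θ ← 0° +88° = 88°
rotate link 1 by +6°: θ ← 88° +6° = 94°
rotate link 1 by +21°: θ ← 94° +21° = 115°
rotate link 1 by +84°: θ ← 115° +84° = 199°
rotate link 1 by -22°: θ ← 199° -22° = 177°
h = r sin θ − e = 1.099055 − 0 = 1.099055
sin φ = h / L = 1.099055 / 174 = 0.00631641
φ = arcsin(0.00631641) = 0.361906°

0.3619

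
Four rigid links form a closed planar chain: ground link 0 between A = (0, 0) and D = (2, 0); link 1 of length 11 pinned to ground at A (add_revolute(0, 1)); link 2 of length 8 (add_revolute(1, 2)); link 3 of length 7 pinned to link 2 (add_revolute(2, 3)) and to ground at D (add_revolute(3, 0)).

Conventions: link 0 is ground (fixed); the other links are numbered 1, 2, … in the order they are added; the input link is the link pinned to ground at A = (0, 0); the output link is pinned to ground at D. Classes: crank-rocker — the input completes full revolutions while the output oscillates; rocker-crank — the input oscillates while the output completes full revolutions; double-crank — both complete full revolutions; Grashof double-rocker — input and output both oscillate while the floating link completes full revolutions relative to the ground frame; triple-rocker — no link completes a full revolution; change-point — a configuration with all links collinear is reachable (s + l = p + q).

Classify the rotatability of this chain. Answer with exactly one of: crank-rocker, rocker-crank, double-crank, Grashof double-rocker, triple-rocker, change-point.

lengths: ground=2, input=11, coupler=8, output=7
sorted: s=2 (shortest), l=11 (longest), p+q=15
s + l = 13 vs p + q = 15
s + l < p + q (Grashof) with shortest = ground link → double-crank

double-crank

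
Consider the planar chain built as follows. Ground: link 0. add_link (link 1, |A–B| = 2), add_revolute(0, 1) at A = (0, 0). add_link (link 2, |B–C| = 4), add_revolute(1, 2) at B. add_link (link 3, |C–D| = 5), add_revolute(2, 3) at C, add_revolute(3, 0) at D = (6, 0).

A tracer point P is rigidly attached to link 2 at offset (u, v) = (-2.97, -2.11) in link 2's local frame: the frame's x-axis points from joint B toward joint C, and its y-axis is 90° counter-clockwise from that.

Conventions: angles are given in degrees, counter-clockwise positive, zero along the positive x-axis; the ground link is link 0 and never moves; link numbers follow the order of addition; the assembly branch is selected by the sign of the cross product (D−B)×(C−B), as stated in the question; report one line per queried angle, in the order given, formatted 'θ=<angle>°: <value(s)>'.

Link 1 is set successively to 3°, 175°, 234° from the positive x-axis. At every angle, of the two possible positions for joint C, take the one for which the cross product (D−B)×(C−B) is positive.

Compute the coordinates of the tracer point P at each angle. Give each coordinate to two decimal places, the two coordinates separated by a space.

A=(0,0), D=(6.00,0)
θ=3°: B = A + 2.00·(cos3°, sin3°) = (1.9973, 0.1047)
θ=3°: |BD| = 4.0041
θ=3°: circle(B,4.00) ∩ circle(D,5.00): a=0.8782, h=3.9024
θ=3°:   candidates: C₊=(2.9772,3.9828) cross=15.626; C₋=(2.7732,-3.8194) cross=-15.626
θ=3°:   branch + wants cross > 0 → take C=(2.9772,3.9828) (cross=15.626)
θ=3°: ex = (C−B)/|BC| = (0.2450,0.9695); ey = (-0.9695,0.2450)
θ=3°: P = B + -2.97·ex + -2.11·ey = (3.3154,-3.2917)
θ=175°: B = A + 2.00·(cos175°, sin175°) = (-1.9924, 0.1743)
θ=175°: |BD| = 7.9943
θ=175°: circle(B,4.00) ∩ circle(D,5.00): a=3.4342, h=2.0508
θ=175°:   candidates: C₊=(1.4858,2.1498) cross=16.395; C₋=(1.3963,-1.9509) cross=-16.395
θ=175°:   branch + wants cross > 0 → take C=(1.4858,2.1498) (cross=16.395)
θ=175°: ex = (C−B)/|BC| = (0.8695,0.4939); ey = (-0.4939,0.8695)
θ=175°: P = B + -2.97·ex + -2.11·ey = (-3.5328,-3.1272)
θ=234°: B = A + 2.00·(cos234°, sin234°) = (-1.1756, -1.6180)
θ=234°: |BD| = 7.3557
θ=234°: circle(B,4.00) ∩ circle(D,5.00): a=3.0661, h=2.5689
θ=234°:   candidates: C₊=(1.2504,1.5624) cross=18.896; C₋=(2.3805,-3.4495) cross=-18.896
θ=234°:   branch + wants cross > 0 → take C=(1.2504,1.5624) (cross=18.896)
θ=234°: ex = (C−B)/|BC| = (0.6065,0.7951); ey = (-0.7951,0.6065)
θ=234°: P = B + -2.97·ex + -2.11·ey = (-1.2992,-5.2591)

θ=3°: 3.32 -3.29
θ=175°: -3.53 -3.13
θ=234°: -1.30 -5.26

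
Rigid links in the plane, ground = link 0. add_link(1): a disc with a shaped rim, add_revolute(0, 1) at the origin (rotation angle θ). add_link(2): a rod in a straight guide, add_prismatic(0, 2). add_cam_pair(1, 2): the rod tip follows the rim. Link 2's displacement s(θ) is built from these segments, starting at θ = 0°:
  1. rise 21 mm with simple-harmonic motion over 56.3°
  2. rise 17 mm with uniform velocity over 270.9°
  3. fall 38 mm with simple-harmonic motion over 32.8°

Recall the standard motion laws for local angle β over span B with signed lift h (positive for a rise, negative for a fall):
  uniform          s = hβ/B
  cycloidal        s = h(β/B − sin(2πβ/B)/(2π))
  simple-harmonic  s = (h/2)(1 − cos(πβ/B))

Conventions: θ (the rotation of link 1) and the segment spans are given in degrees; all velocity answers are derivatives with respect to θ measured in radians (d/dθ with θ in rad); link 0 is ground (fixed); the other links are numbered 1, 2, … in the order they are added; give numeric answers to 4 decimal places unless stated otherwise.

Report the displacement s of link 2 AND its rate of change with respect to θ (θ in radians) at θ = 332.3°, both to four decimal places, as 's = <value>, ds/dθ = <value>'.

segment 1 (0° to 56.3°, simple-harmonic, h = 21) is passed completely: s = 0.0000 + (21) = 21.0000
segment 2 (56.3° to 327.2°, uniform, h = 17) is passed completely: s = 21.0000 + (17) = 38.0000
θ = 332.3° falls in segment 3 (327.2° to 360°, simple-harmonic, h = -38): β = 332.3 − 327.2 = 5.1°, B = 32.8°; Δs = -38/2·(1 − cos(π·0.1555)) = -2.2221; s = 38.0000 − 2.2221 = 35.7779
velocity in seg [327.2°–360°] (simple-harmonic), θ in radians: β = 5.1° = 0.0890 rad, B = 32.8° = 0.5725 rad; ds/dθ = (πh/(2B)) sin(πβ/B) = (π·(-38)/(2·0.5725)) sin(π·0.1555) = -48.931402 mm/rad

s = 35.7779, ds/dθ = -48.9314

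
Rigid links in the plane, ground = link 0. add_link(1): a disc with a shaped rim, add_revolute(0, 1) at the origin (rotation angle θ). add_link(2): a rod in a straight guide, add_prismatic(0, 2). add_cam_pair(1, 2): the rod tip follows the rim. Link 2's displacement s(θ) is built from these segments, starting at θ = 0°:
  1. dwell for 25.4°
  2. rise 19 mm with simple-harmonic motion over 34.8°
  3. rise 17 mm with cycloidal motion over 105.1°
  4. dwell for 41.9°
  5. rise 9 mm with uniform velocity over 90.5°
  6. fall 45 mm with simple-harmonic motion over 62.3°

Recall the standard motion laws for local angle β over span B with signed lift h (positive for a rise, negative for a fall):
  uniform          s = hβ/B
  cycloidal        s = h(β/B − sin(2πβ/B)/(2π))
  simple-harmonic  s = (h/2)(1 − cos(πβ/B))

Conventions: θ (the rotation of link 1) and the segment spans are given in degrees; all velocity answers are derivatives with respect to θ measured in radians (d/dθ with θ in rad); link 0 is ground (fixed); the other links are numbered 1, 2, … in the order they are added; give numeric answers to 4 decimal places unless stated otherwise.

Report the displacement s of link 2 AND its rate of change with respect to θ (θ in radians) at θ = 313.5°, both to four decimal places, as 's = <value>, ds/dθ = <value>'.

segment 1 (0° to 25.4°, dwell): s unchanged at 0.0000
segment 2 (25.4° to 60.2°, simple-harmonic, h = 19) is passed completely: s = 0.0000 + (19) = 19.0000
segment 3 (60.2° to 165.3°, cycloidal, h = 17) is passed completely: s = 19.0000 + (17) = 36.0000
segment 4 (165.3° to 207.2°, dwell): s unchanged at 36.0000
segment 5 (207.2° to 297.7°, uniform, h = 9) is passed completely: s = 36.0000 + (9) = 45.0000
θ = 313.5° falls in segment 6 (297.7° to 360°, simple-harmonic, h = -45): β = 313.5 − 297.7 = 15.8°, B = 62.3°; Δs = -45/2·(1 − cos(π·0.2536)) = -6.7716; s = 45.0000 − 6.7716 = 38.2284
velocity in seg [297.7°–360°] (simple-harmonic), θ in radians: β = 15.8° = 0.2758 rad, B = 62.3° = 1.0873 rad; ds/dθ = (πh/(2B)) sin(πβ/B) = (π·(-45)/(2·1.0873)) sin(π·0.2536) = -46.486196 mm/rad

s = 38.2284, ds/dθ = -46.4862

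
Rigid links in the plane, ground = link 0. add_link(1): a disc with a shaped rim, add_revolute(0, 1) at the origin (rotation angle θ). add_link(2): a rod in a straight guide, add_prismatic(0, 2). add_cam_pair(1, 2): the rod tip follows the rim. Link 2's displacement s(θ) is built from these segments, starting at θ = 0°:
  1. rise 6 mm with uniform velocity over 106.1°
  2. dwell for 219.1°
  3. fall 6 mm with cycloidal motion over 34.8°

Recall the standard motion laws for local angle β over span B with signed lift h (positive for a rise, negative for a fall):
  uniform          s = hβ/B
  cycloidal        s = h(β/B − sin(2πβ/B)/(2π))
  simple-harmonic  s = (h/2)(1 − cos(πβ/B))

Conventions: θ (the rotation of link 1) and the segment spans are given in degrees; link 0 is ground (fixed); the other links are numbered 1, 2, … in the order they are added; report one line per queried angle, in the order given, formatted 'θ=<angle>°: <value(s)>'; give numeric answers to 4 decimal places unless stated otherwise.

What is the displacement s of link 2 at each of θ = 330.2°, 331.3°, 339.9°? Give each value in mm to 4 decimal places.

segment 1 (0° to 106.1°, uniform, h = 6) is passed completely: s = 0.0000 + (6) = 6.0000
segment 2 (106.1° to 325.2°, dwell): s unchanged at 6.0000
θ = 330.2° falls in segment 3 (325.2° to 360°, cycloidal, h = -6): β = 330.2 − 325.2 = 5°, B = 34.8°; Δs = -6·(0.1437 − sin(2π·0.1437)/(2π)) = -0.1124; s = 6.0000 − 0.1124 = 5.8876
θ = 331.3° falls in segment 3 (325.2° to 360°, cycloidal, h = -6): β = 331.3 − 325.2 = 6.1°, B = 34.8°; Δs = -6·(0.1753 − sin(2π·0.1753)/(2π)) = -0.2001; s = 6.0000 − 0.2001 = 5.7999
θ = 339.9° falls in segment 3 (325.2° to 360°, cycloidal, h = -6): β = 339.9 − 325.2 = 14.7°, B = 34.8°; Δs = -6·(0.4224 − sin(2π·0.4224)/(2π)) = -2.0872; s = 6.0000 − 2.0872 = 3.9128

θ=330.2°: 5.8876
θ=331.3°: 5.7999
θ=339.9°: 3.9128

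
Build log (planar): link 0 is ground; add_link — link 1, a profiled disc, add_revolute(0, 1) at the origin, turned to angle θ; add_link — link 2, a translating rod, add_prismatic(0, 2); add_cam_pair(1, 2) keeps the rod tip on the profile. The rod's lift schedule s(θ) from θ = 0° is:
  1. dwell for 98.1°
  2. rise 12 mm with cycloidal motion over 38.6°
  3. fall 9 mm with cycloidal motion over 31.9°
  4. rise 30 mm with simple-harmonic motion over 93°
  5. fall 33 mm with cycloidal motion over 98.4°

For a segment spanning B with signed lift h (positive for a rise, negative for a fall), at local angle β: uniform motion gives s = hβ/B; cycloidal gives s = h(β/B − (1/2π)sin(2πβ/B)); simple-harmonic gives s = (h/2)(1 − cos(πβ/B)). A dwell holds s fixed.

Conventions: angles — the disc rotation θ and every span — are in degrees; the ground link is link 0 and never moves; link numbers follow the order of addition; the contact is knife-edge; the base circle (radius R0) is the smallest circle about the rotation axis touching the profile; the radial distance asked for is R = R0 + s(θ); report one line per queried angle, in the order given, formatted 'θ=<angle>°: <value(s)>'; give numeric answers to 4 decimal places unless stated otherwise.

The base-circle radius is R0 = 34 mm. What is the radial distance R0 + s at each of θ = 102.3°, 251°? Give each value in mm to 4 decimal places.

seg 1 [0°–98.1°] dwell: s stays 0.0000
seg 2 [98.1°–136.7°] cycloidal, h=12: θ=102.3° here. β=4.2, B=38.6. 12·(0.1088 − sin(2π·0.1088)/(2π)) = 0.0994 → s = 0.0994
seg 2 [98.1°–136.7°] cycloidal, h=12: full span → s += 12 → s = 12.0000
seg 3 [136.7°–168.6°] cycloidal, h=-9: full span → s += -9 → s = 3.0000
seg 4 [168.6°–261.6°] simple-harmonic, h=30: θ=251° here. β=82.4, B=93. 30/2·(1 − cos(π·0.8860)) = 29.0486 → s = 32.0486
θ=102.3°: R = R0 + s = 34 + 0.0994 = 34.0994
θ=251°: R = R0 + s = 34 + 32.0486 = 66.0486

θ=102.3°: 34.0994
θ=251°: 66.0486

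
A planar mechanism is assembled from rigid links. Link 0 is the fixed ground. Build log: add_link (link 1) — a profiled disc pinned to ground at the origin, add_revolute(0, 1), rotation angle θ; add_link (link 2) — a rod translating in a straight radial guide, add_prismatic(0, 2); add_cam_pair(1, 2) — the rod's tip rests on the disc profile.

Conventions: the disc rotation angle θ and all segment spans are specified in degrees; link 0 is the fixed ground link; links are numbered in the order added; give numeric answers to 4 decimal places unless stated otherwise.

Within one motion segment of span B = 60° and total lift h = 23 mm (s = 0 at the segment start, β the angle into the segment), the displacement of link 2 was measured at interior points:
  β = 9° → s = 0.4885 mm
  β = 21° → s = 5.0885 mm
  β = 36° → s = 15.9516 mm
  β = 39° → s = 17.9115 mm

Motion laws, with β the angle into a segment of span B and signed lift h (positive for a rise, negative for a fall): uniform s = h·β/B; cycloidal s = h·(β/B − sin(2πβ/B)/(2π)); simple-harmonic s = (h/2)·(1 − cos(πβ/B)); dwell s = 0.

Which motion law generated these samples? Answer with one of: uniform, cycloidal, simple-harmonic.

candidates at β/B = r: uniform s = h·r (linear in β); cycloidal s = h·(r − sin(2πr)/(2π)); simple-harmonic s = (h/2)(1 − cos(πr))
β=9°: printed 0.4885 | uniform 3.4500, cycloidal 0.4885, simple-harmonic 1.2534
β=21°: printed 5.0885 | uniform 8.0500, cycloidal 5.0885, simple-harmonic 6.2791
β=36°: printed 15.9516 | uniform 13.8000, cycloidal 15.9516, simple-harmonic 15.0537
β=39°: printed 17.9115 | uniform 14.9500, cycloidal 17.9115, simple-harmonic 16.7209
only one law matches every sample → cycloidal

cycloidal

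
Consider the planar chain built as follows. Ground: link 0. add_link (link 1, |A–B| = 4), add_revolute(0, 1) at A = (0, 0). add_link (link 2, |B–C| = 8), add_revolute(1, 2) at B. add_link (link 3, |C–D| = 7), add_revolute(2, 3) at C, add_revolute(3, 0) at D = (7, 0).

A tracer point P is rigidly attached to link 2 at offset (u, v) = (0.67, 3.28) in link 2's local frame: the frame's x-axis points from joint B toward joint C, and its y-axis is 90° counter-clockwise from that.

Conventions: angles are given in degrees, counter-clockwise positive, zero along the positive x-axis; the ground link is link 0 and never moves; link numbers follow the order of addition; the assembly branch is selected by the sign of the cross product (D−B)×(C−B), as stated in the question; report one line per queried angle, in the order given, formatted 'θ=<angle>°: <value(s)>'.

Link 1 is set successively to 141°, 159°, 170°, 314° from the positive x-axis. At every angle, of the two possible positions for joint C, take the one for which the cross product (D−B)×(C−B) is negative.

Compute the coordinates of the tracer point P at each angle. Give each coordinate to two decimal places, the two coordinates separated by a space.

A=(0,0), D=(7.00,0)
θ=141°: B = A + 4.00·(cos141°, sin141°) = (-3.1086, 2.5173)
θ=141°: |BD| = 10.4173
θ=141°: circle(B,8.00) ∩ circle(D,7.00): a=5.9286, h=5.3714
θ=141°:   candidates: C₊=(3.9423,6.2969) cross=55.955; C₋=(1.3464,-4.1275) cross=-55.955
θ=141°:   branch - wants cross < 0 → take C=(1.3464,-4.1275) (cross=-55.955)
θ=141°: ex = (C−B)/|BC| = (0.5569,-0.8306); ey = (0.8306,0.5569)
θ=141°: P = B + 0.67·ex + 3.28·ey = (-0.0111,3.7873)
θ=159°: B = A + 4.00·(cos159°, sin159°) = (-3.7343, 1.4335)
θ=159°: |BD| = 10.8296
θ=159°: circle(B,8.00) ∩ circle(D,7.00): a=6.1074, h=5.1672
θ=159°:   candidates: C₊=(3.0033,5.7468) cross=55.959; C₋=(1.6353,-4.4967) cross=-55.959
θ=159°:   branch - wants cross < 0 → take C=(1.6353,-4.4967) (cross=-55.959)
θ=159°: ex = (C−B)/|BC| = (0.6712,-0.7413); ey = (0.7413,0.6712)
θ=159°: P = B + 0.67·ex + 3.28·ey = (-0.8532,3.1384)
θ=170°: B = A + 4.00·(cos170°, sin170°) = (-3.9392, 0.6946)
θ=170°: |BD| = 10.9613
θ=170°: circle(B,8.00) ∩ circle(D,7.00): a=6.1649, h=5.0985
θ=170°:   candidates: C₊=(2.5363,5.3922) cross=55.886; C₋=(1.8902,-4.7843) cross=-55.886
θ=170°:   branch - wants cross < 0 → take C=(1.8902,-4.7843) (cross=-55.886)
θ=170°: ex = (C−B)/|BC| = (0.7287,-0.6849); ey = (0.6849,0.7287)
θ=170°: P = B + 0.67·ex + 3.28·ey = (-1.2047,2.6258)
θ=314°: B = A + 4.00·(cos314°, sin314°) = (2.7786, -2.8774)
θ=314°: |BD| = 5.1087
θ=314°: circle(B,8.00) ∩ circle(D,7.00): a=4.0224, h=6.9152
θ=314°:   candidates: C₊=(2.2076,5.1022) cross=35.328; C₋=(9.9972,-6.3259) cross=-35.328
θ=314°:   branch - wants cross < 0 → take C=(9.9972,-6.3259) (cross=-35.328)
θ=314°: ex = (C−B)/|BC| = (0.9023,-0.4311); ey = (0.4311,0.9023)
θ=314°: P = B + 0.67·ex + 3.28·ey = (4.7971,-0.2066)

θ=141°: -0.01 3.79
θ=159°: -0.85 3.14
θ=170°: -1.20 2.63
θ=314°: 4.80 -0.21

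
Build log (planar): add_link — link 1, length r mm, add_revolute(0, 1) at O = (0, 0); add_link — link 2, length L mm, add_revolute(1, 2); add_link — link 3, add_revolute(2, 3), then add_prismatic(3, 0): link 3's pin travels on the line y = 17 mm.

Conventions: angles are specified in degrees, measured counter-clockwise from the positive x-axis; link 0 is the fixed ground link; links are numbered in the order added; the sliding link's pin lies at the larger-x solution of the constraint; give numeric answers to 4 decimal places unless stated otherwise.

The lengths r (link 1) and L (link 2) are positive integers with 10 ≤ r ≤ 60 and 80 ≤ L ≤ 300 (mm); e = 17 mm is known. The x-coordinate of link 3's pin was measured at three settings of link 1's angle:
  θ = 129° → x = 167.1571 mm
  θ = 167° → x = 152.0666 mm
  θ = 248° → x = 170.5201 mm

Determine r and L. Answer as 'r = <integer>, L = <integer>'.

constraint per measurement: (x − r cos θ)² + (r sin θ − e)² = L²
subtracting the θ₁ and θ₂ equations cancels the r² and L² terms:
r = (x₁² − x₂²) / (2[(x₁cos θ₁ + e sin θ₁) − (x₂cos θ₂ + e sin θ₂)]) = 46.0002 → r = 46
L² = (x₁ − r cos θ₁)² + (r sin θ₁ − e)² = 38809.0140 → L = 197.0000 → L = 197
check at θ₃=248°: x = 170.5201 (printed 170.5201) ✓

r = 46, L = 197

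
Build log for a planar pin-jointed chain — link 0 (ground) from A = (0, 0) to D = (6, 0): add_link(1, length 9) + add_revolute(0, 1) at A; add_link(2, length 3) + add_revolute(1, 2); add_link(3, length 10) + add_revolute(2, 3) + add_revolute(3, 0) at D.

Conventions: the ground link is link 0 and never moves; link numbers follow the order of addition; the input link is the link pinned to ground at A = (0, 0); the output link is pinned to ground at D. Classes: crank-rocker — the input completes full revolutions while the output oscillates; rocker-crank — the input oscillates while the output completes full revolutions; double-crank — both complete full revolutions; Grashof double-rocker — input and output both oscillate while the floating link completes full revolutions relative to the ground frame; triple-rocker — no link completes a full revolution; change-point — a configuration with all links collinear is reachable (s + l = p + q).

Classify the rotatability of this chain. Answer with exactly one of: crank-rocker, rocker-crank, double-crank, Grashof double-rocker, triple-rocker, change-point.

lengths: ground=6, input=9, coupler=3, output=10
sorted: s=3 (shortest), l=10 (longest), p+q=15
s + l = 13 vs p + q = 15
s + l < p + q (Grashof) with shortest = coupler link → Grashof double-rocker

Grashof double-rocker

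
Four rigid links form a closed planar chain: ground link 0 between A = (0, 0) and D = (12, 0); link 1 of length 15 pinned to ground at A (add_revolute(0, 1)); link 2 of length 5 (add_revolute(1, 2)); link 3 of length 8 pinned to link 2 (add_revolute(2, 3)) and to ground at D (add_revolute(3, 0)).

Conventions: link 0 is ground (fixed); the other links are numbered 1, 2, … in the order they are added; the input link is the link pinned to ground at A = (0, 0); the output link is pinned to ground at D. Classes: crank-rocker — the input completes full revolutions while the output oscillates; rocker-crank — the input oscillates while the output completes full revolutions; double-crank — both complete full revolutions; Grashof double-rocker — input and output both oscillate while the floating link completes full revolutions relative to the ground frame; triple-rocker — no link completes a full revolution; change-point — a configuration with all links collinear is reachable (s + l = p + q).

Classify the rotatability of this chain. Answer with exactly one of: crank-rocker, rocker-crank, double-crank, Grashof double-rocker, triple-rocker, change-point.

lengths: ground=12, input=15, coupler=5, output=8
sorted: s=5 (shortest), l=15 (longest), p+q=20
s + l = 20 vs p + q = 20
s + l = p + q → change-point (collinear configuration reachable)

change-point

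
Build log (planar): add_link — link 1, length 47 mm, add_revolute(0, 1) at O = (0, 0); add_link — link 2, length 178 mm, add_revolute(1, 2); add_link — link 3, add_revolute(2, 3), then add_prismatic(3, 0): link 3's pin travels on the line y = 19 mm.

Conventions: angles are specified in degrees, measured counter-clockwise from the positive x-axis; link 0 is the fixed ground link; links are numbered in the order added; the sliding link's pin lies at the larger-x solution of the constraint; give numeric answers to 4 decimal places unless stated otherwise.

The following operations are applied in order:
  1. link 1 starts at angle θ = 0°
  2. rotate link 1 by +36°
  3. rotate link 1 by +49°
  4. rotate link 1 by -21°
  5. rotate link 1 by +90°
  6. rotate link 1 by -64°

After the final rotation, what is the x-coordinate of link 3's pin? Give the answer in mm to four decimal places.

geometry: r = 47 mm, L = 178 mm, e = 19 mm; θ starts at 0°
rotate link 1 by +36°: θ ← 0° +36° = 36°
rotate link 1 by +49°: θ ← 36° +49° = 85°
rotate link 1 by -21°: θ ← 85° -21° = 64°
rotate link 1 by +90°: θ ← 64° +90° = 154°
rotate link 1 by -64°: θ ← 154° -64° = 90°
crank pin P = (r cos θ, r sin θ) = (0.000000, 47.000000)
h = r sin θ − e = 47.000000 − 19 = 28.000000
x = r cos θ + √(L² − h²) = 0.000000 + 175.783958 = 175.783958

175.7840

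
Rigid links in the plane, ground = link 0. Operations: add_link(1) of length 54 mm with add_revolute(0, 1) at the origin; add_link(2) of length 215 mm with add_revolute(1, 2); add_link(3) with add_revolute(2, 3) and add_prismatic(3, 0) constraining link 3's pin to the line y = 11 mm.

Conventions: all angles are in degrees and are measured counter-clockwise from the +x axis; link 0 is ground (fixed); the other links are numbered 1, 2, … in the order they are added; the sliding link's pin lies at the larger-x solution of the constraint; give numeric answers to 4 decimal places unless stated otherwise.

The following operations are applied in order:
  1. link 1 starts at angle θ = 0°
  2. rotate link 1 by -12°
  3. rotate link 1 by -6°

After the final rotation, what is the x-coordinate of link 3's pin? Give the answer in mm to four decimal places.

geometry: r = 54 mm, L = 215 mm, e = 11 mm; θ starts at 0°
rotate link 1 by -12°: θ ← 0° -12° = -12°
rotate link 1 by -6°: θ ← -12° -6° = -18°
crank pin P = (r cos θ, r sin θ) = (51.357052, -16.686918)
h = r sin θ − e = -16.686918 − 11 = -27.686918
x = r cos θ + √(L² − h²) = 51.357052 + 213.209837 = 264.566889

264.5669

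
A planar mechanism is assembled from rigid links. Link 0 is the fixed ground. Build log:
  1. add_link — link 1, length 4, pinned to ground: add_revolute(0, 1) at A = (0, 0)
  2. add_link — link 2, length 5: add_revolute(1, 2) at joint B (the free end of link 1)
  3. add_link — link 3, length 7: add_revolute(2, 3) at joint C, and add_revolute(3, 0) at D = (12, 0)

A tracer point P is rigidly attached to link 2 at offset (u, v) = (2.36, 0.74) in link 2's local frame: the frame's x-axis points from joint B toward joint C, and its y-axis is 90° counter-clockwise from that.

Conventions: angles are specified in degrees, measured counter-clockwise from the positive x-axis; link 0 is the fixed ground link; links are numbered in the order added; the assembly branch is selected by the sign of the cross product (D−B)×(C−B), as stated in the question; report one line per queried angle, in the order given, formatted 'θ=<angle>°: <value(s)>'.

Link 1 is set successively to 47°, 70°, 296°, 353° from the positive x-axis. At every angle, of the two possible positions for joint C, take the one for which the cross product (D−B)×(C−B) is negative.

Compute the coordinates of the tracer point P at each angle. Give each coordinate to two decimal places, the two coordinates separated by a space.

A=(0,0), D=(12.00,0)
θ=47°: B = A + 4.00·(cos47°, sin47°) = (2.7280, 2.9254)
θ=47°: |BD| = 9.7226
θ=47°: circle(B,5.00) ∩ circle(D,7.00): a=3.6270, h=3.4416
θ=47°:   candidates: C₊=(7.2225,5.1162) cross=33.461; C₋=(5.1514,-1.4480) cross=-33.461
θ=47°:   branch - wants cross < 0 → take C=(5.1514,-1.4480) (cross=-33.461)
θ=47°: ex = (C−B)/|BC| = (0.4847,-0.8747); ey = (0.8747,0.4847)
θ=47°: P = B + 2.36·ex + 0.74·ey = (4.5191,1.2198)
θ=70°: B = A + 4.00·(cos70°, sin70°) = (1.3681, 3.7588)
θ=70°: |BD| = 11.2768
θ=70°: circle(B,5.00) ∩ circle(D,7.00): a=4.5743, h=2.0189
θ=70°:   candidates: C₊=(6.3537,4.1376) cross=22.767; C₋=(5.0078,0.3306) cross=-22.767
θ=70°:   branch - wants cross < 0 → take C=(5.0078,0.3306) (cross=-22.767)
θ=70°: ex = (C−B)/|BC| = (0.7279,-0.6856); ey = (0.6856,0.7279)
θ=70°: P = B + 2.36·ex + 0.74·ey = (3.5934,2.6794)
θ=296°: B = A + 4.00·(cos296°, sin296°) = (1.7535, -3.5952)
θ=296°: |BD| = 10.8589
θ=296°: circle(B,5.00) ∩ circle(D,7.00): a=4.3244, h=2.5099
θ=296°:   candidates: C₊=(5.0030,0.2049) cross=27.255; C₋=(6.6650,-4.5318) cross=-27.255
θ=296°:   branch - wants cross < 0 → take C=(6.6650,-4.5318) (cross=-27.255)
θ=296°: ex = (C−B)/|BC| = (0.9823,-0.1873); ey = (0.1873,0.9823)
θ=296°: P = B + 2.36·ex + 0.74·ey = (4.2103,-3.3104)
θ=353°: B = A + 4.00·(cos353°, sin353°) = (3.9702, -0.4875)
θ=353°: |BD| = 8.0446
θ=353°: circle(B,5.00) ∩ circle(D,7.00): a=2.5306, h=4.3123
θ=353°:   candidates: C₊=(6.2348,3.9703) cross=34.691; C₋=(6.7575,-4.6385) cross=-34.691
θ=353°:   branch - wants cross < 0 → take C=(6.7575,-4.6385) (cross=-34.691)
θ=353°: ex = (C−B)/|BC| = (0.5575,-0.8302); ey = (0.8302,0.5575)
θ=353°: P = B + 2.36·ex + 0.74·ey = (5.9001,-2.0342)

θ=47°: 4.52 1.22
θ=70°: 3.59 2.68
θ=296°: 4.21 -3.31
θ=353°: 5.90 -2.03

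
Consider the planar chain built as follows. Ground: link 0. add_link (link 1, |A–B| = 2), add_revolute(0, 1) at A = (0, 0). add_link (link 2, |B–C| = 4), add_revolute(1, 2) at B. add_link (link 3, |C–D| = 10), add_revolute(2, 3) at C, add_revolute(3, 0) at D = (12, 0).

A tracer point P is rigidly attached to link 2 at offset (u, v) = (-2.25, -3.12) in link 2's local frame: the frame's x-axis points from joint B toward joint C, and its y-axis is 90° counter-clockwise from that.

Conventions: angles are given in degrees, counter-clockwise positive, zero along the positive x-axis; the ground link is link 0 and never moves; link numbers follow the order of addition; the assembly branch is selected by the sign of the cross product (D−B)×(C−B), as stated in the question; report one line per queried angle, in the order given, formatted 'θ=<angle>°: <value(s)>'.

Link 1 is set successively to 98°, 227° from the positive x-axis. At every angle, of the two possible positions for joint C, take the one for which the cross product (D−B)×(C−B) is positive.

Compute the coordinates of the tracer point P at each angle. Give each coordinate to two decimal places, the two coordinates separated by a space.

A=(0,0), D=(12.00,0)
θ=98°: B = A + 2.00·(cos98°, sin98°) = (-0.2783, 1.9805)
θ=98°: |BD| = 12.4371
θ=98°: circle(B,4.00) ∩ circle(D,10.00): a=2.8415, h=2.8153
θ=98°:   candidates: C₊=(2.9752,4.3074) cross=35.014; C₋=(2.0786,-1.2513) cross=-35.014
θ=98°:   branch + wants cross > 0 → take C=(2.9752,4.3074) (cross=35.014)
θ=98°: ex = (C−B)/|BC| = (0.8134,0.5817); ey = (-0.5817,0.8134)
θ=98°: P = B + -2.25·ex + -3.12·ey = (-0.2935,-1.8661)
θ=227°: B = A + 2.00·(cos227°, sin227°) = (-1.3640, -1.4627)
θ=227°: |BD| = 13.4438
θ=227°: circle(B,4.00) ∩ circle(D,10.00): a=3.5978, h=1.7481
θ=227°:   candidates: C₊=(2.0222,0.6665) cross=23.501; C₋=(2.4026,-2.8090) cross=-23.501
θ=227°:   branch + wants cross > 0 → take C=(2.0222,0.6665) (cross=23.501)
θ=227°: ex = (C−B)/|BC| = (0.8466,0.5323); ey = (-0.5323,0.8466)
θ=227°: P = B + -2.25·ex + -3.12·ey = (-1.6080,-5.3016)

θ=98°: -0.29 -1.87
θ=227°: -1.61 -5.30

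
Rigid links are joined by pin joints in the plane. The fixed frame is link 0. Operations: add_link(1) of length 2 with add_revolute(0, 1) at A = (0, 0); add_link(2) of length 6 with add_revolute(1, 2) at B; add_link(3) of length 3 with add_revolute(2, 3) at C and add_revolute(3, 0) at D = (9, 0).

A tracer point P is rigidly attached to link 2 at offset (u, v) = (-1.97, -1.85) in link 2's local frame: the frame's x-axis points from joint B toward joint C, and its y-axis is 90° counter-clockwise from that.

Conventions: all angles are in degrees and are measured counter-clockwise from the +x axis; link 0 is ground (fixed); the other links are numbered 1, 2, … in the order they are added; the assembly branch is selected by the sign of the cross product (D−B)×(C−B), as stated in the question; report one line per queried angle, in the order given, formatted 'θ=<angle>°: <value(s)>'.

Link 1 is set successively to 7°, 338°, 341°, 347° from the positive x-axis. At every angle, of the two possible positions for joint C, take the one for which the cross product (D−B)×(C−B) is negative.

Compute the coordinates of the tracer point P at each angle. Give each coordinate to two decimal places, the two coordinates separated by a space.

A=(0,0), D=(9.00,0)
θ=7°: B = A + 2.00·(cos7°, sin7°) = (1.9851, 0.2437)
θ=7°: |BD| = 7.0191
θ=7°: circle(B,6.00) ∩ circle(D,3.00): a=5.4329, h=2.5463
θ=7°:   candidates: C₊=(7.5031,2.5999) cross=17.873; C₋=(7.3263,-2.4897) cross=-17.873
θ=7°:   branch - wants cross < 0 → take C=(7.3263,-2.4897) (cross=-17.873)
θ=7°: ex = (C−B)/|BC| = (0.8902,-0.4556); ey = (0.4556,0.8902)
θ=7°: P = B + -1.97·ex + -1.85·ey = (-0.6114,-0.5056)
θ=338°: B = A + 2.00·(cos338°, sin338°) = (1.8544, -0.7492)
θ=338°: |BD| = 7.1848
θ=338°: circle(B,6.00) ∩ circle(D,3.00): a=5.4714, h=2.4625
θ=338°:   candidates: C₊=(7.0391,2.2704) cross=17.693; C₋=(7.5527,-2.6278) cross=-17.693
θ=338°:   branch - wants cross < 0 → take C=(7.5527,-2.6278) (cross=-17.693)
θ=338°: ex = (C−B)/|BC| = (0.9497,-0.3131); ey = (0.3131,0.9497)
θ=338°: P = B + -1.97·ex + -1.85·ey = (-0.5958,-1.8894)
θ=341°: B = A + 2.00·(cos341°, sin341°) = (1.8910, -0.6511)
θ=341°: |BD| = 7.1387
θ=341°: circle(B,6.00) ∩ circle(D,3.00): a=5.4605, h=2.4866
θ=341°:   candidates: C₊=(7.1019,2.3232) cross=17.751; C₋=(7.5555,-2.6294) cross=-17.751
θ=341°:   branch - wants cross < 0 → take C=(7.5555,-2.6294) (cross=-17.751)
θ=341°: ex = (C−B)/|BC| = (0.9441,-0.3297); ey = (0.3297,0.9441)
θ=341°: P = B + -1.97·ex + -1.85·ey = (-0.5788,-1.7482)
θ=347°: B = A + 2.00·(cos347°, sin347°) = (1.9487, -0.4499)
θ=347°: |BD| = 7.0656
θ=347°: circle(B,6.00) ∩ circle(D,3.00): a=5.4435, h=2.5236
θ=347°:   candidates: C₊=(7.2205,2.4152) cross=17.831; C₋=(7.5419,-2.6218) cross=-17.831
θ=347°:   branch - wants cross < 0 → take C=(7.5419,-2.6218) (cross=-17.831)
θ=347°: ex = (C−B)/|BC| = (0.9322,-0.3620); ey = (0.3620,0.9322)
θ=347°: P = B + -1.97·ex + -1.85·ey = (-0.5573,-1.4613)

θ=7°: -0.61 -0.51
θ=338°: -0.60 -1.89
θ=341°: -0.58 -1.75
θ=347°: -0.56 -1.46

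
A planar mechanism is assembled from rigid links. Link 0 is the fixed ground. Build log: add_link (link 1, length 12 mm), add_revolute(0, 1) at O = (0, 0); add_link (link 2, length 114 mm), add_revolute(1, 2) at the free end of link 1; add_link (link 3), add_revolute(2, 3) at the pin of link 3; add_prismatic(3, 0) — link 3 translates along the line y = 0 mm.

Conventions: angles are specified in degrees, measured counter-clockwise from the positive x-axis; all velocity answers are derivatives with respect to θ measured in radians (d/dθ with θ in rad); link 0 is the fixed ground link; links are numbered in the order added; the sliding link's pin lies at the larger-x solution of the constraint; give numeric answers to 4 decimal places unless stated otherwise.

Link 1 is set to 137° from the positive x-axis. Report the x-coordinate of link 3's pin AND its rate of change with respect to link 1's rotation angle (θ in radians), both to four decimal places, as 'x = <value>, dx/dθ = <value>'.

geometry: r = 12 mm, L = 114 mm, e = 0 mm
crank pin P = (r cos θ, r sin θ) = (-8.776244, 8.183980)
h = r sin θ − e = 8.183980 − 0 = 8.183980
x = r cos θ + √(L² − h²) = -8.776244 + 113.705859 = 104.929615
dx/dθ = −r sin θ − h·r cos θ/√(L² − h²) (θ in radians; h = 8.183980) = -7.552310

x = 104.9296, dx/dθ = -7.5523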